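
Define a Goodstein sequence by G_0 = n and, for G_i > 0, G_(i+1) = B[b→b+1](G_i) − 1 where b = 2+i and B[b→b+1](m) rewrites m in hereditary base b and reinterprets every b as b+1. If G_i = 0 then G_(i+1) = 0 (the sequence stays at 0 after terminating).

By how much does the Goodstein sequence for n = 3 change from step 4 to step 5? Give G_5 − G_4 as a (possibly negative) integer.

-1

i=0: 3 = 2 + 1 (b=2); 2→3: 3 + 1 = 4; 4−1 = 3
i=1: 3 = 3 (b=3); 3→4: 4 = 4; 4−1 = 3
i=2: 3 = 3 (b=4); 4→5: 3 = 3; 3−1 = 2
i=3: 2 = 2 (b=5); 5→6: 2 = 2; 2−1 = 1
i=4: 1 = 1 (b=6); 6→7: 1 = 1; 1−1 = 0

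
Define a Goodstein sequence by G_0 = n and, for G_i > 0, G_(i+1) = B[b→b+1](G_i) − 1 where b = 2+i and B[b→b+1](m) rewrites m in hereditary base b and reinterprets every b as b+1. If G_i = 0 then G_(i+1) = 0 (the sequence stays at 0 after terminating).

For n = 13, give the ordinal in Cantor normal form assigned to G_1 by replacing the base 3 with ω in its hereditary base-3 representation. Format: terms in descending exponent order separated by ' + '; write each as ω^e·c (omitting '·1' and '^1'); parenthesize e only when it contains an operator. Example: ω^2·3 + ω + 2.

[0] 13 ≡ 2^(2 + 1) + 2^2 + 1 (base 2). Lift 3: 109. −1: 108.
[1] 108 ≡ 3^(3 + 1) + 3^3 (base 3). Lift 4: 1280. −1: 1279.

ω^(ω + 1) + ω^ω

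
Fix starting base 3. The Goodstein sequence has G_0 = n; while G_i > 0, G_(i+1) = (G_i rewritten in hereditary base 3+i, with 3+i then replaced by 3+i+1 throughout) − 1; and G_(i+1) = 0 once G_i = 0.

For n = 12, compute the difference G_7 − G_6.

6

step 0: 12 = 3^2 + 3; sub 4 for 3: 4^2 + 4; = 20; G_1 = 20−1 = 19
step 1: 19 = 4^2 + 3; sub 5 for 4: 5^2 + 3; = 28; G_2 = 28−1 = 27
step 2: 27 = 5^2 + 2; sub 6 for 5: 6^2 + 2; = 38; G_3 = 38−1 = 37
step 3: 37 = 6^2 + 1; sub 7 for 6: 7^2 + 1; = 50; G_4 = 50−1 = 49
step 4: 49 = 7^2; sub 8 for 7: 8^2; = 64; G_5 = 64−1 = 63
step 5: 63 = 7·8 + 7; sub 9 for 8: 7·9 + 7; = 70; G_6 = 70−1 = 69
step 6: 69 = 7·9 + 6; sub 10 for 9: 7·10 + 6; = 76; G_7 = 76−1 = 75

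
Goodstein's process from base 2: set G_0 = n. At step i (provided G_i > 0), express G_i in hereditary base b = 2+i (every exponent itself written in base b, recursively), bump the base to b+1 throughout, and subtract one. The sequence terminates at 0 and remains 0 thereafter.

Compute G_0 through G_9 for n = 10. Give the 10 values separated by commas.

10, 83, 1025, 15625, 279935, 4215754, 84073323, 1937434592, 50000555551, 1426559238830

i=0: 10 = 2^(2 + 1) + 2 (b=2); 2→3: 3^(3 + 1) + 3 = 84; 84−1 = 83
i=1: 83 = 3^(3 + 1) + 2 (b=3); 3→4: 4^(4 + 1) + 2 = 1026; 1026−1 = 1025
i=2: 1025 = 4^(4 + 1) + 1 (b=4); 4→5: 5^(5 + 1) + 1 = 15626; 15626−1 = 15625
i=3: 15625 = 5^(5 + 1) (b=5); 5→6: 6^(6 + 1) = 279936; 279936−1 = 279935
i=4: 279935 = 5·6^6 + 5·6^5 + 5·6^4 + 5·6^3 + 5·6^2 + 5·6 + 5 (b=6); 6→7: 5·7^7 + 5·7^5 + 5·7^4 + 5·7^3 + 5·7^2 + 5·7 + 5 = 4215755; 4215755−1 = 4215754
i=5: 4215754 = 5·7^7 + 5·7^5 + 5·7^4 + 5·7^3 + 5·7^2 + 5·7 + 4 (b=7); 7→8: 5·8^8 + 5·8^5 + 5·8^4 + 5·8^3 + 5·8^2 + 5·8 + 4 = 84073324; 84073324−1 = 84073323
i=6: 84073323 = 5·8^8 + 5·8^5 + 5·8^4 + 5·8^3 + 5·8^2 + 5·8 + 3 (b=8); 8→9: 5·9^9 + 5·9^5 + 5·9^4 + 5·9^3 + 5·9^2 + 5·9 + 3 = 1937434593; 1937434593−1 = 1937434592
i=7: 1937434592 = 5·9^9 + 5·9^5 + 5·9^4 + 5·9^3 + 5·9^2 + 5·9 + 2 (b=9); 9→10: 5·10^10 + 5·10^5 + 5·10^4 + 5·10^3 + 5·10^2 + 5·10 + 2 = 50000555552; 50000555552−1 = 50000555551
i=8: 50000555551 = 5·10^10 + 5·10^5 + 5·10^4 + 5·10^3 + 5·10^2 + 5·10 + 1 (b=10); 10→11: 5·11^11 + 5·11^5 + 5·11^4 + 5·11^3 + 5·11^2 + 5·11 + 1 = 1426559238831; 1426559238831−1 = 1426559238830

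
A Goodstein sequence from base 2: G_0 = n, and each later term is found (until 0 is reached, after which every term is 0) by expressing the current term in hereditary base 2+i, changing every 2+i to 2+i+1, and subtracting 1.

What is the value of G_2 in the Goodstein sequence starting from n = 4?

[0] 4 ≡ 2^2 (base 2). Lift 3: 27. −1: 26.
[1] 26 ≡ 2·3^2 + 2·3 + 2 (base 3). Lift 4: 42. −1: 41.
[2] 41 ≡ 2·4^2 + 2·4 + 1 (base 4). Lift 5: 61. −1: 60.

41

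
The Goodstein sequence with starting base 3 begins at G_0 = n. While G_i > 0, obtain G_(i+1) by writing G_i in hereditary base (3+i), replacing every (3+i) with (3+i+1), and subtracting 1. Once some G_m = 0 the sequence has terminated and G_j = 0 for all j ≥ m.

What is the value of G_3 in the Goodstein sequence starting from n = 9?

19

[0] 9 ≡ 3^2 (base 3). Lift 4: 16. −1: 15.
[1] 15 ≡ 3·4 + 3 (base 4). Lift 5: 18. −1: 17.
[2] 17 ≡ 3·5 + 2 (base 5). Lift 6: 20. −1: 19.
[3] 19 ≡ 3·6 + 1 (base 6). Lift 7: 22. −1: 21.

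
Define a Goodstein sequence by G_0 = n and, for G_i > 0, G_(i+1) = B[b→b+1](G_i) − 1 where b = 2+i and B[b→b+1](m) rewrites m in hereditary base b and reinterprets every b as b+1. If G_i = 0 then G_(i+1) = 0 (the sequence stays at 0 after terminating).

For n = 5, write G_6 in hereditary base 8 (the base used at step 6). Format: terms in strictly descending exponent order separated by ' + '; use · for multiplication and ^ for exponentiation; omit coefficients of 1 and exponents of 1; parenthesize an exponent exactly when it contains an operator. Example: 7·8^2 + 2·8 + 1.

i=0: 5 = 2^2 + 1 (b=2); 2→3: 3^3 + 1 = 28; 28−1 = 27
i=1: 27 = 3^3 (b=3); 3→4: 4^4 = 256; 256−1 = 255
i=2: 255 = 3·4^3 + 3·4^2 + 3·4 + 3 (b=4); 4→5: 3·5^3 + 3·5^2 + 3·5 + 3 = 468; 468−1 = 467
i=3: 467 = 3·5^3 + 3·5^2 + 3·5 + 2 (b=5); 5→6: 3·6^3 + 3·6^2 + 3·6 + 2 = 776; 776−1 = 775
i=4: 775 = 3·6^3 + 3·6^2 + 3·6 + 1 (b=6); 6→7: 3·7^3 + 3·7^2 + 3·7 + 1 = 1198; 1198−1 = 1197
i=5: 1197 = 3·7^3 + 3·7^2 + 3·7 (b=7); 7→8: 3·8^3 + 3·8^2 + 3·8 = 1752; 1752−1 = 1751
i=6: 1751 = 3·8^3 + 3·8^2 + 2·8 + 7 (b=8); 8→9: 3·9^3 + 3·9^2 + 2·9 + 7 = 2455; 2455−1 = 2454

3·8^3 + 3·8^2 + 2·8 + 7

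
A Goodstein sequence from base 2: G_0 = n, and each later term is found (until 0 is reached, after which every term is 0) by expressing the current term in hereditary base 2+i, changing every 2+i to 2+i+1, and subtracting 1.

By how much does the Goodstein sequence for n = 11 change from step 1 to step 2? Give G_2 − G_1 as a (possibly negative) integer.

943

i=0: 11 = 2^(2 + 1) + 2 + 1 (b=2); 2→3: 3^(3 + 1) + 3 + 1 = 85; 85−1 = 84
i=1: 84 = 3^(3 + 1) + 3 (b=3); 3→4: 4^(4 + 1) + 4 = 1028; 1028−1 = 1027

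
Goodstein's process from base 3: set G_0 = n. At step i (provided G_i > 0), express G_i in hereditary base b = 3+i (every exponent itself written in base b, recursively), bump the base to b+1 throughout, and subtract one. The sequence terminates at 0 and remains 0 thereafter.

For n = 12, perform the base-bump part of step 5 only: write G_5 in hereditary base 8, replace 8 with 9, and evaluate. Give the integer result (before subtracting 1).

70

(0) 12|_3 = 3^2 + 3 ↦ 4^2 + 4|_4 = 20 ⇒ 19
(1) 19|_4 = 4^2 + 3 ↦ 5^2 + 3|_5 = 28 ⇒ 27
(2) 27|_5 = 5^2 + 2 ↦ 6^2 + 2|_6 = 38 ⇒ 37
(3) 37|_6 = 6^2 + 1 ↦ 7^2 + 1|_7 = 50 ⇒ 49
(4) 49|_7 = 7^2 ↦ 8^2|_8 = 64 ⇒ 63
(5) 63|_8 = 7·8 + 7 ↦ 7·9 + 7|_9 = 70 ⇒ 69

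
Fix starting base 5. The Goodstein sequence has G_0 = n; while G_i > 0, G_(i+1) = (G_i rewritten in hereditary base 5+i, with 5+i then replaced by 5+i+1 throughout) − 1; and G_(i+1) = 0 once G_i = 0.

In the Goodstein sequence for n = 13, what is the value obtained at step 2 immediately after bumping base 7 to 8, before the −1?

17

(0) 13|_5 = 2·5 + 3 ↦ 2·6 + 3|_6 = 15 ⇒ 14
(1) 14|_6 = 2·6 + 2 ↦ 2·7 + 2|_7 = 16 ⇒ 15
(2) 15|_7 = 2·7 + 1 ↦ 2·8 + 1|_8 = 17 ⇒ 16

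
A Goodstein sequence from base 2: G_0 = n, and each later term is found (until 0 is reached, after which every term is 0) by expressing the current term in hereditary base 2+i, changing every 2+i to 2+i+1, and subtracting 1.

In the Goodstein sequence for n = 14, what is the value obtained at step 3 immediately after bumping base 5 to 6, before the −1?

326592

i=0: 14 = 2^(2 + 1) + 2^2 + 2 (b=2); 2→3: 3^(3 + 1) + 3^3 + 3 = 111; 111−1 = 110
i=1: 110 = 3^(3 + 1) + 3^3 + 2 (b=3); 3→4: 4^(4 + 1) + 4^4 + 2 = 1282; 1282−1 = 1281
i=2: 1281 = 4^(4 + 1) + 4^4 + 1 (b=4); 4→5: 5^(5 + 1) + 5^5 + 1 = 18751; 18751−1 = 18750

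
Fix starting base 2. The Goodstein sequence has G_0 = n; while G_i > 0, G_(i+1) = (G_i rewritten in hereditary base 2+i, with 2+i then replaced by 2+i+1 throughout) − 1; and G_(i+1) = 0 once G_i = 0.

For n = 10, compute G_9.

10 —HB2→ 2^(2 + 1) + 2 —bump→ 3^(3 + 1) + 3 = 84 —(−1)→ 83
83 —HB3→ 3^(3 + 1) + 2 —bump→ 4^(4 + 1) + 2 = 1026 —(−1)→ 1025
1025 —HB4→ 4^(4 + 1) + 1 —bump→ 5^(5 + 1) + 1 = 15626 —(−1)→ 15625
15625 —HB5→ 5^(5 + 1) —bump→ 6^(6 + 1) = 279936 —(−1)→ 279935
279935 —HB6→ 5·6^6 + 5·6^5 + 5·6^4 + 5·6^3 + 5·6^2 + 5·6 + 5 —bump→ 5·7^7 + 5·7^5 + 5·7^4 + 5·7^3 + 5·7^2 + 5·7 + 5 = 4215755 —(−1)→ 4215754
4215754 —HB7→ 5·7^7 + 5·7^5 + 5·7^4 + 5·7^3 + 5·7^2 + 5·7 + 4 —bump→ 5·8^8 + 5·8^5 + 5·8^4 + 5·8^3 + 5·8^2 + 5·8 + 4 = 84073324 —(−1)→ 84073323
84073323 —HB8→ 5·8^8 + 5·8^5 + 5·8^4 + 5·8^3 + 5·8^2 + 5·8 + 3 —bump→ 5·9^9 + 5·9^5 + 5·9^4 + 5·9^3 + 5·9^2 + 5·9 + 3 = 1937434593 —(−1)→ 1937434592
1937434592 —HB9→ 5·9^9 + 5·9^5 + 5·9^4 + 5·9^3 + 5·9^2 + 5·9 + 2 —bump→ 5·10^10 + 5·10^5 + 5·10^4 + 5·10^3 + 5·10^2 + 5·10 + 2 = 50000555552 —(−1)→ 50000555551
50000555551 —HB10→ 5·10^10 + 5·10^5 + 5·10^4 + 5·10^3 + 5·10^2 + 5·10 + 1 —bump→ 5·11^11 + 5·11^5 + 5·11^4 + 5·11^3 + 5·11^2 + 5·11 + 1 = 1426559238831 —(−1)→ 1426559238830

1426559238830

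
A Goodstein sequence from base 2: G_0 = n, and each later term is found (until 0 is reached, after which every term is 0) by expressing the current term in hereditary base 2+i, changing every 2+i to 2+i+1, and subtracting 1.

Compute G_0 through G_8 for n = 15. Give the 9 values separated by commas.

15, 111, 1283, 18752, 326593, 6588344, 150994943, 3524450280, 100077777775

base 2: 15 = 2^(2 + 1) + 2^2 + 2 + 1; at 3: 3^(3 + 1) + 3^3 + 3 + 1 = 112; next = 111
base 3: 111 = 3^(3 + 1) + 3^3 + 3; at 4: 4^(4 + 1) + 4^4 + 4 = 1284; next = 1283
base 4: 1283 = 4^(4 + 1) + 4^4 + 3; at 5: 5^(5 + 1) + 5^5 + 3 = 18753; next = 18752
base 5: 18752 = 5^(5 + 1) + 5^5 + 2; at 6: 6^(6 + 1) + 6^6 + 2 = 326594; next = 326593
base 6: 326593 = 6^(6 + 1) + 6^6 + 1; at 7: 7^(7 + 1) + 7^7 + 1 = 6588345; next = 6588344
base 7: 6588344 = 7^(7 + 1) + 7^7; at 8: 8^(8 + 1) + 8^8 = 150994944; next = 150994943
base 8: 150994943 = 8^(8 + 1) + 7·8^7 + 7·8^6 + 7·8^5 + 7·8^4 + 7·8^3 + 7·8^2 + 7·8 + 7; at 9: 9^(9 + 1) + 7·9^7 + 7·9^6 + 7·9^5 + 7·9^4 + 7·9^3 + 7·9^2 + 7·9 + 7 = 3524450281; next = 3524450280
base 9: 3524450280 = 9^(9 + 1) + 7·9^7 + 7·9^6 + 7·9^5 + 7·9^4 + 7·9^3 + 7·9^2 + 7·9 + 6; at 10: 10^(10 + 1) + 7·10^7 + 7·10^6 + 7·10^5 + 7·10^4 + 7·10^3 + 7·10^2 + 7·10 + 6 = 100077777776; next = 100077777775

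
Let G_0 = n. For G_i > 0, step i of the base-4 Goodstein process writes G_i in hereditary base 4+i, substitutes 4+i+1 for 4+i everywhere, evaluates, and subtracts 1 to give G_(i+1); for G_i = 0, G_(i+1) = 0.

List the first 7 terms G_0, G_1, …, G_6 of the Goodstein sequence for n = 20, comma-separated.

20, 29, 39, 51, 65, 81, 99

G_0=20  [base 4] 4^2 + 4  →[4↦5]→  5^2 + 5 = 30  −1 ⇒ G_1=29
G_1=29  [base 5] 5^2 + 4  →[5↦6]→  6^2 + 4 = 40  −1 ⇒ G_2=39
G_2=39  [base 6] 6^2 + 3  →[6↦7]→  7^2 + 3 = 52  −1 ⇒ G_3=51
G_3=51  [base 7] 7^2 + 2  →[7↦8]→  8^2 + 2 = 66  −1 ⇒ G_4=65
G_4=65  [base 8] 8^2 + 1  →[8↦9]→  9^2 + 1 = 82  −1 ⇒ G_5=81
G_5=81  [base 9] 9^2  →[9↦10]→  10^2 = 100  −1 ⇒ G_6=99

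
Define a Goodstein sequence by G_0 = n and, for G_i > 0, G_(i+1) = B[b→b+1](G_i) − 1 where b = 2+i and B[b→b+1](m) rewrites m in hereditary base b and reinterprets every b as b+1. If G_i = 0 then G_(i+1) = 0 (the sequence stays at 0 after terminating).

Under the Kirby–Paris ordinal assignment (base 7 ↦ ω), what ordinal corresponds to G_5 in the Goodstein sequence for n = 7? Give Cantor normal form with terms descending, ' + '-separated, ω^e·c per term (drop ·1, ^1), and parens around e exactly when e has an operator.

ω^ω

(0) 7|_2 = 2^2 + 2 + 1 ↦ 3^3 + 3 + 1|_3 = 31 ⇒ 30
(1) 30|_3 = 3^3 + 3 ↦ 4^4 + 4|_4 = 260 ⇒ 259
(2) 259|_4 = 4^4 + 3 ↦ 5^5 + 3|_5 = 3128 ⇒ 3127
(3) 3127|_5 = 5^5 + 2 ↦ 6^6 + 2|_6 = 46658 ⇒ 46657
(4) 46657|_6 = 6^6 + 1 ↦ 7^7 + 1|_7 = 823544 ⇒ 823543
(5) 823543|_7 = 7^7 ↦ 8^8|_8 = 16777216 ⇒ 16777215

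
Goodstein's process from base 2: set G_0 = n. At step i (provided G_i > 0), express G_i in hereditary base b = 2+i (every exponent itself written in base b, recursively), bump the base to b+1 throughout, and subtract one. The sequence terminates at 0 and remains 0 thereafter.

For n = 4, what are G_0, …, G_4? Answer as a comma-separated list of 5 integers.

4, 26, 41, 60, 83

G_0=4  [base 2] 2^2  →[2↦3]→  3^3 = 27  −1 ⇒ G_1=26
G_1=26  [base 3] 2·3^2 + 2·3 + 2  →[3↦4]→  2·4^2 + 2·4 + 2 = 42  −1 ⇒ G_2=41
G_2=41  [base 4] 2·4^2 + 2·4 + 1  →[4↦5]→  2·5^2 + 2·5 + 1 = 61  −1 ⇒ G_3=60
G_3=60  [base 5] 2·5^2 + 2·5  →[5↦6]→  2·6^2 + 2·6 = 84  −1 ⇒ G_4=83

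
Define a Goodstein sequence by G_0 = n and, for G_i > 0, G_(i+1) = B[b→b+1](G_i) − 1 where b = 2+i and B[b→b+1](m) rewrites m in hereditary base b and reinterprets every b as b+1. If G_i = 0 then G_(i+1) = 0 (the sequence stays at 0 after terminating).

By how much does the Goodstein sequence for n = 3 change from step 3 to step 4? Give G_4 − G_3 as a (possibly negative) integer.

-1

[0] 3 ≡ 2 + 1 (base 2). Lift 3: 4. −1: 3.
[1] 3 ≡ 3 (base 3). Lift 4: 4. −1: 3.
[2] 3 ≡ 3 (base 4). Lift 5: 3. −1: 2.
[3] 2 ≡ 2 (base 5). Lift 6: 2. −1: 1.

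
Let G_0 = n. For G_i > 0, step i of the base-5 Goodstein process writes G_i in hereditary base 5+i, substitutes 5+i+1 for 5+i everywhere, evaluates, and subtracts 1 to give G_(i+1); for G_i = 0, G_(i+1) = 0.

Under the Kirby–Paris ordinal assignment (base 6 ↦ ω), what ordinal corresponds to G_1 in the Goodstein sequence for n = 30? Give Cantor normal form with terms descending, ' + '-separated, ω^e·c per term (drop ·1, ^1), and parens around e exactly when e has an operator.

step 0: 30 = 5^2 + 5; sub 6 for 5: 6^2 + 6; = 42; G_1 = 42−1 = 41
step 1: 41 = 6^2 + 5; sub 7 for 6: 7^2 + 5; = 54; G_2 = 54−1 = 53

ω^2 + 5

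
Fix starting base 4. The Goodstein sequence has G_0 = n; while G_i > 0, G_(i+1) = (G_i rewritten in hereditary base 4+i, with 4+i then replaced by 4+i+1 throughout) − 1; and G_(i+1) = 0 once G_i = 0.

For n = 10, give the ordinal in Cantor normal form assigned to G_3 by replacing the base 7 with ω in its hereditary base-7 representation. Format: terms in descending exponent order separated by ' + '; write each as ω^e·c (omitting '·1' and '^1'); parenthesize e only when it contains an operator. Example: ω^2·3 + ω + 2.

i=0: 10 = 2·4 + 2 (b=4); 4→5: 2·5 + 2 = 12; 12−1 = 11
i=1: 11 = 2·5 + 1 (b=5); 5→6: 2·6 + 1 = 13; 13−1 = 12
i=2: 12 = 2·6 (b=6); 6→7: 2·7 = 14; 14−1 = 13
i=3: 13 = 7 + 6 (b=7); 7→8: 8 + 6 = 14; 14−1 = 13

ω + 6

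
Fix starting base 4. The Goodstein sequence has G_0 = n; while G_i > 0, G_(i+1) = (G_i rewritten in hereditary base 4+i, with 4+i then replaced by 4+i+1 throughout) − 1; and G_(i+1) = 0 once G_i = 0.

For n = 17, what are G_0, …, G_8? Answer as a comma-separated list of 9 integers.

[0] 17 ≡ 4^2 + 1 (base 4). Lift 5: 26. −1: 25.
[1] 25 ≡ 5^2 (base 5). Lift 6: 36. −1: 35.
[2] 35 ≡ 5·6 + 5 (base 6). Lift 7: 40. −1: 39.
[3] 39 ≡ 5·7 + 4 (base 7). Lift 8: 44. −1: 43.
[4] 43 ≡ 5·8 + 3 (base 8). Lift 9: 48. −1: 47.
[5] 47 ≡ 5·9 + 2 (base 9). Lift 10: 52. −1: 51.
[6] 51 ≡ 5·10 + 1 (base 10). Lift 11: 56. −1: 55.
[7] 55 ≡ 5·11 (base 11). Lift 12: 60. −1: 59.

17, 25, 35, 39, 43, 47, 51, 55, 59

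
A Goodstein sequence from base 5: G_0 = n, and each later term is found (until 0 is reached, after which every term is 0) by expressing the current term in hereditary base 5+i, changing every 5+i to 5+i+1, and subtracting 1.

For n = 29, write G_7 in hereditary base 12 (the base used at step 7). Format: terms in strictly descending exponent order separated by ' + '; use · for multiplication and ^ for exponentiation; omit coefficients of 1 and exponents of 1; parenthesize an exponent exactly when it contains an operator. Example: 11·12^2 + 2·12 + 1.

step 0: 29 = 5^2 + 4; sub 6 for 5: 6^2 + 4; = 40; G_1 = 40−1 = 39
step 1: 39 = 6^2 + 3; sub 7 for 6: 7^2 + 3; = 52; G_2 = 52−1 = 51
step 2: 51 = 7^2 + 2; sub 8 for 7: 8^2 + 2; = 66; G_3 = 66−1 = 65
step 3: 65 = 8^2 + 1; sub 9 for 8: 9^2 + 1; = 82; G_4 = 82−1 = 81
step 4: 81 = 9^2; sub 10 for 9: 10^2; = 100; G_5 = 100−1 = 99
step 5: 99 = 9·10 + 9; sub 11 for 10: 9·11 + 9; = 108; G_6 = 108−1 = 107
step 6: 107 = 9·11 + 8; sub 12 for 11: 9·12 + 8; = 116; G_7 = 116−1 = 115

9·12 + 7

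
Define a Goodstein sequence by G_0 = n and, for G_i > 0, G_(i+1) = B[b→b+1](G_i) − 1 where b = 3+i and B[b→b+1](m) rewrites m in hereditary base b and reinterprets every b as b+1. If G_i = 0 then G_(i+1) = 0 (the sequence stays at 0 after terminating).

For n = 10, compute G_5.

10 —HB3→ 3^2 + 1 —bump→ 4^2 + 1 = 17 —(−1)→ 16
16 —HB4→ 4^2 —bump→ 5^2 = 25 —(−1)→ 24
24 —HB5→ 4·5 + 4 —bump→ 4·6 + 4 = 28 —(−1)→ 27
27 —HB6→ 4·6 + 3 —bump→ 4·7 + 3 = 31 —(−1)→ 30
30 —HB7→ 4·7 + 2 —bump→ 4·8 + 2 = 34 —(−1)→ 33
33 —HB8→ 4·8 + 1 —bump→ 4·9 + 1 = 37 —(−1)→ 36

33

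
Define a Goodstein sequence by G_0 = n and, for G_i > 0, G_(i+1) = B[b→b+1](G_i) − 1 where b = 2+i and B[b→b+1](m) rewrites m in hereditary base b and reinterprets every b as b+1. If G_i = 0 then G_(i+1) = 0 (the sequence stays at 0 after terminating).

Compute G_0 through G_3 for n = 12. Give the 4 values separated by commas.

12, 107, 1065, 15685

step 0: 12 = 2^(2 + 1) + 2^2; sub 3 for 2: 3^(3 + 1) + 3^3; = 108; G_1 = 108−1 = 107
step 1: 107 = 3^(3 + 1) + 2·3^2 + 2·3 + 2; sub 4 for 3: 4^(4 + 1) + 2·4^2 + 2·4 + 2; = 1066; G_2 = 1066−1 = 1065
step 2: 1065 = 4^(4 + 1) + 2·4^2 + 2·4 + 1; sub 5 for 4: 5^(5 + 1) + 2·5^2 + 2·5 + 1; = 15686; G_3 = 15686−1 = 15685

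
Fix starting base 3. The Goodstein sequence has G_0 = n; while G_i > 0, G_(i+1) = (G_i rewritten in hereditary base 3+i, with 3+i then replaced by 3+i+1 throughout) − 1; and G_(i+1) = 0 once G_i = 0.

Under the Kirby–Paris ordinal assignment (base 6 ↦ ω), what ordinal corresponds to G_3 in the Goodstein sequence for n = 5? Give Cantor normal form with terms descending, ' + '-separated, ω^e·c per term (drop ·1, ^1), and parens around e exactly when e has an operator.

G_0=5  [base 3] 3 + 2  →[3↦4]→  4 + 2 = 6  −1 ⇒ G_1=5
G_1=5  [base 4] 4 + 1  →[4↦5]→  5 + 1 = 6  −1 ⇒ G_2=5
G_2=5  [base 5] 5  →[5↦6]→  6 = 6  −1 ⇒ G_3=5
G_3=5  [base 6] 5  →[6↦7]→  5 = 5  −1 ⇒ G_4=4

5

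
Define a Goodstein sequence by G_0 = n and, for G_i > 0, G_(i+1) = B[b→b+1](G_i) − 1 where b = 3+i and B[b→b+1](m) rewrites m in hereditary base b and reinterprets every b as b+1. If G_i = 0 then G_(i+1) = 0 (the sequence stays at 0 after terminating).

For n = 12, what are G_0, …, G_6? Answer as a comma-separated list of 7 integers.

step 0: 12 = 3^2 + 3; sub 4 for 3: 4^2 + 4; = 20; G_1 = 20−1 = 19
step 1: 19 = 4^2 + 3; sub 5 for 4: 5^2 + 3; = 28; G_2 = 28−1 = 27
step 2: 27 = 5^2 + 2; sub 6 for 5: 6^2 + 2; = 38; G_3 = 38−1 = 37
step 3: 37 = 6^2 + 1; sub 7 for 6: 7^2 + 1; = 50; G_4 = 50−1 = 49
step 4: 49 = 7^2; sub 8 for 7: 8^2; = 64; G_5 = 64−1 = 63
step 5: 63 = 7·8 + 7; sub 9 for 8: 7·9 + 7; = 70; G_6 = 70−1 = 69

12, 19, 27, 37, 49, 63, 69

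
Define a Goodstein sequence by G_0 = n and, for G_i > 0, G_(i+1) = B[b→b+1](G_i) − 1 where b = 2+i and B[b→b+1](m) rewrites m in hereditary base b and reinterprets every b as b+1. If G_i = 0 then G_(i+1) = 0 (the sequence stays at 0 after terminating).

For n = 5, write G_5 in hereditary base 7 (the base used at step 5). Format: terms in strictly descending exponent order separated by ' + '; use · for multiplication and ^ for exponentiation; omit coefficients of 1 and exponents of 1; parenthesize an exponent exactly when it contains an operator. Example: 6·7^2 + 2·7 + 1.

5 —HB2→ 2^2 + 1 —bump→ 3^3 + 1 = 28 —(−1)→ 27
27 —HB3→ 3^3 —bump→ 4^4 = 256 —(−1)→ 255
255 —HB4→ 3·4^3 + 3·4^2 + 3·4 + 3 —bump→ 3·5^3 + 3·5^2 + 3·5 + 3 = 468 —(−1)→ 467
467 —HB5→ 3·5^3 + 3·5^2 + 3·5 + 2 —bump→ 3·6^3 + 3·6^2 + 3·6 + 2 = 776 —(−1)→ 775
775 —HB6→ 3·6^3 + 3·6^2 + 3·6 + 1 —bump→ 3·7^3 + 3·7^2 + 3·7 + 1 = 1198 —(−1)→ 1197
1197 —HB7→ 3·7^3 + 3·7^2 + 3·7 —bump→ 3·8^3 + 3·8^2 + 3·8 = 1752 —(−1)→ 1751

3·7^3 + 3·7^2 + 3·7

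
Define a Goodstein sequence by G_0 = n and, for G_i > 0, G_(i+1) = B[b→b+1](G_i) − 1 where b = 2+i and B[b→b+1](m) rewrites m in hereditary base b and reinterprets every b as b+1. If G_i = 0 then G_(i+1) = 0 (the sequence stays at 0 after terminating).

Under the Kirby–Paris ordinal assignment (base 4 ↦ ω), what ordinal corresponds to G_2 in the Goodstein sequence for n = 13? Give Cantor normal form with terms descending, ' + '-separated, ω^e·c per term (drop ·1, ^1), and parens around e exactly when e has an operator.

13 —HB2→ 2^(2 + 1) + 2^2 + 1 —bump→ 3^(3 + 1) + 3^3 + 1 = 109 —(−1)→ 108
108 —HB3→ 3^(3 + 1) + 3^3 —bump→ 4^(4 + 1) + 4^4 = 1280 —(−1)→ 1279
1279 —HB4→ 4^(4 + 1) + 3·4^3 + 3·4^2 + 3·4 + 3 —bump→ 5^(5 + 1) + 3·5^3 + 3·5^2 + 3·5 + 3 = 16093 —(−1)→ 16092

ω^(ω + 1) + ω^3·3 + ω^2·3 + ω·3 + 3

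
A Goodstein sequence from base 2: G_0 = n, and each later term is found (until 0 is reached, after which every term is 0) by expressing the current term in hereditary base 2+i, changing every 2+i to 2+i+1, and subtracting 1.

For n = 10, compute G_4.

279935

G_0 = 10. HB_2(10) = 2^(2 + 1) + 2. Bump = 84. G_1 = 83.
G_1 = 83. HB_3(83) = 3^(3 + 1) + 2. Bump = 1026. G_2 = 1025.
G_2 = 1025. HB_4(1025) = 4^(4 + 1) + 1. Bump = 15626. G_3 = 15625.
G_3 = 15625. HB_5(15625) = 5^(5 + 1). Bump = 279936. G_4 = 279935.
G_4 = 279935. HB_6(279935) = 5·6^6 + 5·6^5 + 5·6^4 + 5·6^3 + 5·6^2 + 5·6 + 5. Bump = 4215755. G_5 = 4215754.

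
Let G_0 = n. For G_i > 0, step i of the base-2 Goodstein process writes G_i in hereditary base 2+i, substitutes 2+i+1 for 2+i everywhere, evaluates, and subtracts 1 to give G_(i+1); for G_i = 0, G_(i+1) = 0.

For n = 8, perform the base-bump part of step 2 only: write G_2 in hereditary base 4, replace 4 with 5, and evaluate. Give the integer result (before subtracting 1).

G_0 = 8. HB_2(8) = 2^(2 + 1). Bump = 81. G_1 = 80.
G_1 = 80. HB_3(80) = 2·3^3 + 2·3^2 + 2·3 + 2. Bump = 554. G_2 = 553.
G_2 = 553. HB_4(553) = 2·4^4 + 2·4^2 + 2·4 + 1. Bump = 6311. G_3 = 6310.

6311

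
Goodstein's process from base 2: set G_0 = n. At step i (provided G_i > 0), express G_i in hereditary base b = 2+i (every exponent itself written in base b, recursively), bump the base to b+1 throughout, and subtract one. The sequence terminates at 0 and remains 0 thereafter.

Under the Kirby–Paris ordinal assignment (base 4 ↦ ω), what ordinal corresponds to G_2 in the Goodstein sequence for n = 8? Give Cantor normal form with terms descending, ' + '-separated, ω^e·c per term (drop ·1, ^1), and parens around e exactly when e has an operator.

ω^ω·2 + ω^2·2 + ω·2 + 1

(0) 8|_2 = 2^(2 + 1) ↦ 3^(3 + 1)|_3 = 81 ⇒ 80
(1) 80|_3 = 2·3^3 + 2·3^2 + 2·3 + 2 ↦ 2·4^4 + 2·4^2 + 2·4 + 2|_4 = 554 ⇒ 553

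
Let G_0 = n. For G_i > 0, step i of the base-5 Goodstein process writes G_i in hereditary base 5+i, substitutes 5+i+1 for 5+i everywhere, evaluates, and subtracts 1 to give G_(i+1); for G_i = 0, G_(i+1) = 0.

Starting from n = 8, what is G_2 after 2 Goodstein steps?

8

G_0 = 8. HB_5(8) = 5 + 3. Bump = 9. G_1 = 8.
G_1 = 8. HB_6(8) = 6 + 2. Bump = 9. G_2 = 8.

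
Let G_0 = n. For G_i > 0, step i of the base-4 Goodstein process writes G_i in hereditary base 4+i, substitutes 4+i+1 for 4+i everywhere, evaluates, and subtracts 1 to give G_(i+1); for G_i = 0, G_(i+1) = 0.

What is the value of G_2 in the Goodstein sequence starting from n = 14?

14 —HB4→ 3·4 + 2 —bump→ 3·5 + 2 = 17 —(−1)→ 16
16 —HB5→ 3·5 + 1 —bump→ 3·6 + 1 = 19 —(−1)→ 18
18 —HB6→ 3·6 —bump→ 3·7 = 21 —(−1)→ 20

18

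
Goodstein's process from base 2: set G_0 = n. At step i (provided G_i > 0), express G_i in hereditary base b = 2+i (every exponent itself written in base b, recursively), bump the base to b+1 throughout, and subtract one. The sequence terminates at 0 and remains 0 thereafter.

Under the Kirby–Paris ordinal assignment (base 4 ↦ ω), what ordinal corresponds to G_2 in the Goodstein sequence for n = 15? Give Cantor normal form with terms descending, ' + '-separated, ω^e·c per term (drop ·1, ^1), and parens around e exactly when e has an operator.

G_0 = 15. HB_2(15) = 2^(2 + 1) + 2^2 + 2 + 1. Bump = 112. G_1 = 111.
G_1 = 111. HB_3(111) = 3^(3 + 1) + 3^3 + 3. Bump = 1284. G_2 = 1283.
G_2 = 1283. HB_4(1283) = 4^(4 + 1) + 4^4 + 3. Bump = 18753. G_3 = 18752.

ω^(ω + 1) + ω^ω + 3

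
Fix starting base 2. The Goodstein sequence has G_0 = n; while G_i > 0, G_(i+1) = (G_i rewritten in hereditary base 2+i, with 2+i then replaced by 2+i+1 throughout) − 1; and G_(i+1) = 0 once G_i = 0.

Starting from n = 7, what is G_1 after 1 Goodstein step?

30

base 2: 7 = 2^2 + 2 + 1; at 3: 3^3 + 3 + 1 = 31; next = 30
base 3: 30 = 3^3 + 3; at 4: 4^4 + 4 = 260; next = 259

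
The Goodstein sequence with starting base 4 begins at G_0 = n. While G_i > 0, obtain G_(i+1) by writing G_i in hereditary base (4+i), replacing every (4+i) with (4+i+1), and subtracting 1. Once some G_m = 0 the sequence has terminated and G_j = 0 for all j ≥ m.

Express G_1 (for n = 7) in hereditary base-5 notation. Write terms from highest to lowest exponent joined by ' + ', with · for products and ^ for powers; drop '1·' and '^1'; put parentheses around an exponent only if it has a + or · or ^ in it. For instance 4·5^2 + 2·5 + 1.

5 + 2

(0) 7|_4 = 4 + 3 ↦ 5 + 3|_5 = 8 ⇒ 7
(1) 7|_5 = 5 + 2 ↦ 6 + 2|_6 = 8 ⇒ 7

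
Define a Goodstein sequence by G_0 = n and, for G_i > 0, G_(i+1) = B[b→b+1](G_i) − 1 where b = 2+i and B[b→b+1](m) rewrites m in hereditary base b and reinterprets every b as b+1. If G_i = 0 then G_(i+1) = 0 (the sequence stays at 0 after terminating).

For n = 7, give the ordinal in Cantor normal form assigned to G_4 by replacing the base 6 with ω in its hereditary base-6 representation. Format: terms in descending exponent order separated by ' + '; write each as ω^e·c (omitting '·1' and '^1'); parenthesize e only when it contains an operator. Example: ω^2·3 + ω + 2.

(0) 7|_2 = 2^2 + 2 + 1 ↦ 3^3 + 3 + 1|_3 = 31 ⇒ 30
(1) 30|_3 = 3^3 + 3 ↦ 4^4 + 4|_4 = 260 ⇒ 259
(2) 259|_4 = 4^4 + 3 ↦ 5^5 + 3|_5 = 3128 ⇒ 3127
(3) 3127|_5 = 5^5 + 2 ↦ 6^6 + 2|_6 = 46658 ⇒ 46657

ω^ω + 1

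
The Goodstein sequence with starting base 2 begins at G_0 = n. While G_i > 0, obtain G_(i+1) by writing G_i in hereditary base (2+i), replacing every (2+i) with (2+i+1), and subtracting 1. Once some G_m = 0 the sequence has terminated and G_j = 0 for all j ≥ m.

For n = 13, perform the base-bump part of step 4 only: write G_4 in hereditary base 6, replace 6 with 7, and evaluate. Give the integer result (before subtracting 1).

13 —HB2→ 2^(2 + 1) + 2^2 + 1 —bump→ 3^(3 + 1) + 3^3 + 1 = 109 —(−1)→ 108
108 —HB3→ 3^(3 + 1) + 3^3 —bump→ 4^(4 + 1) + 4^4 = 1280 —(−1)→ 1279
1279 —HB4→ 4^(4 + 1) + 3·4^3 + 3·4^2 + 3·4 + 3 —bump→ 5^(5 + 1) + 3·5^3 + 3·5^2 + 3·5 + 3 = 16093 —(−1)→ 16092
16092 —HB5→ 5^(5 + 1) + 3·5^3 + 3·5^2 + 3·5 + 2 —bump→ 6^(6 + 1) + 3·6^3 + 3·6^2 + 3·6 + 2 = 280712 —(−1)→ 280711

5765999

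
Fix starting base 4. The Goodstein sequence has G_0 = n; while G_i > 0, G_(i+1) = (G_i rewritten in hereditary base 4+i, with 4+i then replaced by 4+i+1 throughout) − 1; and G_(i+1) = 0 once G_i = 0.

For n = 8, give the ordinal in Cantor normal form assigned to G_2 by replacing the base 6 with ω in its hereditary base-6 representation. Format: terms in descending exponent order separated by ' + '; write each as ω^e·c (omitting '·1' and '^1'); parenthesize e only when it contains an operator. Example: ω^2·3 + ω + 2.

[0] 8 ≡ 2·4 (base 4). Lift 5: 10. −1: 9.
[1] 9 ≡ 5 + 4 (base 5). Lift 6: 10. −1: 9.
[2] 9 ≡ 6 + 3 (base 6). Lift 7: 10. −1: 9.

ω + 3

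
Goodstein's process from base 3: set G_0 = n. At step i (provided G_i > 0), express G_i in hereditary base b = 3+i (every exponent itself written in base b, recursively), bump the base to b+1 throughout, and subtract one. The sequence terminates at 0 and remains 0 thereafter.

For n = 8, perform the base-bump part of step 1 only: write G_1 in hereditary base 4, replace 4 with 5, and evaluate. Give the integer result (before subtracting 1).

i=0: 8 = 2·3 + 2 (b=3); 3→4: 2·4 + 2 = 10; 10−1 = 9
i=1: 9 = 2·4 + 1 (b=4); 4→5: 2·5 + 1 = 11; 11−1 = 10

11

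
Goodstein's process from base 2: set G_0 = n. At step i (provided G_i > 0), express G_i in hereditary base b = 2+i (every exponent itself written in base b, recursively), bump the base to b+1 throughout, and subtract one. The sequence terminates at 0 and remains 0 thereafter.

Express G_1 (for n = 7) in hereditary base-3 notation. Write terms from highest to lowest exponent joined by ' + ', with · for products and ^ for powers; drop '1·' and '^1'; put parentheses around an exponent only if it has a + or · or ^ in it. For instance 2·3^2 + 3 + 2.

[0] 7 ≡ 2^2 + 2 + 1 (base 2). Lift 3: 31. −1: 30.
[1] 30 ≡ 3^3 + 3 (base 3). Lift 4: 260. −1: 259.

3^3 + 3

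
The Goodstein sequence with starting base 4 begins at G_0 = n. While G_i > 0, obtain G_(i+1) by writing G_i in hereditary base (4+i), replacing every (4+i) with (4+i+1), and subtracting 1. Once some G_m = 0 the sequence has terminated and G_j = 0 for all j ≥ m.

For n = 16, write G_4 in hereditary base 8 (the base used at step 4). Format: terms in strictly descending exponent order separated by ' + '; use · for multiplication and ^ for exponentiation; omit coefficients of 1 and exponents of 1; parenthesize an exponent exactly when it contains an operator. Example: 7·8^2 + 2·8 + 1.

16 —HB4→ 4^2 —bump→ 5^2 = 25 —(−1)→ 24
24 —HB5→ 4·5 + 4 —bump→ 4·6 + 4 = 28 —(−1)→ 27
27 —HB6→ 4·6 + 3 —bump→ 4·7 + 3 = 31 —(−1)→ 30
30 —HB7→ 4·7 + 2 —bump→ 4·8 + 2 = 34 —(−1)→ 33
33 —HB8→ 4·8 + 1 —bump→ 4·9 + 1 = 37 —(−1)→ 36

4·8 + 1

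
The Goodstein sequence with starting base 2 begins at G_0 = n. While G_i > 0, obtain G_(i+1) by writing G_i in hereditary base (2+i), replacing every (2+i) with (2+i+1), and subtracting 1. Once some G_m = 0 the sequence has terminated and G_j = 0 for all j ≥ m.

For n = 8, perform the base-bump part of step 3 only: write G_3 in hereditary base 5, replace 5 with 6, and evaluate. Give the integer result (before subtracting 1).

93396

(0) 8|_2 = 2^(2 + 1) ↦ 3^(3 + 1)|_3 = 81 ⇒ 80
(1) 80|_3 = 2·3^3 + 2·3^2 + 2·3 + 2 ↦ 2·4^4 + 2·4^2 + 2·4 + 2|_4 = 554 ⇒ 553
(2) 553|_4 = 2·4^4 + 2·4^2 + 2·4 + 1 ↦ 2·5^5 + 2·5^2 + 2·5 + 1|_5 = 6311 ⇒ 6310
(3) 6310|_5 = 2·5^5 + 2·5^2 + 2·5 ↦ 2·6^6 + 2·6^2 + 2·6|_6 = 93396 ⇒ 93395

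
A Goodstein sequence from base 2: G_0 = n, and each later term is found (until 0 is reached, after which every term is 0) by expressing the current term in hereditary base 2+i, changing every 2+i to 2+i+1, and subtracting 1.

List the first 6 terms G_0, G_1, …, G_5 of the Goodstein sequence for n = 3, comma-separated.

G_0=3  [base 2] 2 + 1  →[2↦3]→  3 + 1 = 4  −1 ⇒ G_1=3
G_1=3  [base 3] 3  →[3↦4]→  4 = 4  −1 ⇒ G_2=3
G_2=3  [base 4] 3  →[4↦5]→  3 = 3  −1 ⇒ G_3=2
G_3=2  [base 5] 2  →[5↦6]→  2 = 2  −1 ⇒ G_4=1
G_4=1  [base 6] 1  →[6↦7]→  1 = 1  −1 ⇒ G_5=0

3, 3, 3, 2, 1, 0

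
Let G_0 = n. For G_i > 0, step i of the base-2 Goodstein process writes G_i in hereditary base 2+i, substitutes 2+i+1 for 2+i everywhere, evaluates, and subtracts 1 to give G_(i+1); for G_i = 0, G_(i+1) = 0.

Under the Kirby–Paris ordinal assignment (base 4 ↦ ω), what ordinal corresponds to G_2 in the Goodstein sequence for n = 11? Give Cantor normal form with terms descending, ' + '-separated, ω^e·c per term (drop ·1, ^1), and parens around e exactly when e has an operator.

G_0 = 11. HB_2(11) = 2^(2 + 1) + 2 + 1. Bump = 85. G_1 = 84.
G_1 = 84. HB_3(84) = 3^(3 + 1) + 3. Bump = 1028. G_2 = 1027.
G_2 = 1027. HB_4(1027) = 4^(4 + 1) + 3. Bump = 15628. G_3 = 15627.

ω^(ω + 1) + 3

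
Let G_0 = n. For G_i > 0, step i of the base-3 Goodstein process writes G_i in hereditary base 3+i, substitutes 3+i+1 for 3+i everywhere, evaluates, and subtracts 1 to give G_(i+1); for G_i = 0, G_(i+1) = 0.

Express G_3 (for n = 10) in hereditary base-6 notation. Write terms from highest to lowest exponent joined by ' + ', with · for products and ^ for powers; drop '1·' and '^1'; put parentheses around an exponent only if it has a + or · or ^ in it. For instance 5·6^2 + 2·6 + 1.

(0) 10|_3 = 3^2 + 1 ↦ 4^2 + 1|_4 = 17 ⇒ 16
(1) 16|_4 = 4^2 ↦ 5^2|_5 = 25 ⇒ 24
(2) 24|_5 = 4·5 + 4 ↦ 4·6 + 4|_6 = 28 ⇒ 27
(3) 27|_6 = 4·6 + 3 ↦ 4·7 + 3|_7 = 31 ⇒ 30

4·6 + 3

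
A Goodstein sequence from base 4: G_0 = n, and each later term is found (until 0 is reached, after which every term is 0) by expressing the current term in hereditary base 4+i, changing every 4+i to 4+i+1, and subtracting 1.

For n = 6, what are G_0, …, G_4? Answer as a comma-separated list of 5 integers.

6, 6, 6, 6, 5

[0] 6 ≡ 4 + 2 (base 4). Lift 5: 7. −1: 6.
[1] 6 ≡ 5 + 1 (base 5). Lift 6: 7. −1: 6.
[2] 6 ≡ 6 (base 6). Lift 7: 7. −1: 6.
[3] 6 ≡ 6 (base 7). Lift 8: 6. −1: 5.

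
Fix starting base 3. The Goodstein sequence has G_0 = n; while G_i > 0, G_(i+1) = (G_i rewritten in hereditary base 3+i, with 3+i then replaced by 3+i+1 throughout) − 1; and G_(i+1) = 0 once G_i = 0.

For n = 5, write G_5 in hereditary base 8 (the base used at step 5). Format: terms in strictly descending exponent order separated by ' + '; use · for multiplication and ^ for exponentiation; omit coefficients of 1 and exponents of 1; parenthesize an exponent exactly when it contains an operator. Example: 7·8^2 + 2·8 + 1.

i=0: 5 = 3 + 2 (b=3); 3→4: 4 + 2 = 6; 6−1 = 5
i=1: 5 = 4 + 1 (b=4); 4→5: 5 + 1 = 6; 6−1 = 5
i=2: 5 = 5 (b=5); 5→6: 6 = 6; 6−1 = 5
i=3: 5 = 5 (b=6); 6→7: 5 = 5; 5−1 = 4
i=4: 4 = 4 (b=7); 7→8: 4 = 4; 4−1 = 3

3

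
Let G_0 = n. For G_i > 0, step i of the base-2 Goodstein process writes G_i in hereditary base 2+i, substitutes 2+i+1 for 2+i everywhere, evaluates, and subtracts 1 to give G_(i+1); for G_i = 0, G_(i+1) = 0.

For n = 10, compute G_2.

1025

G_0=10  [base 2] 2^(2 + 1) + 2  →[2↦3]→  3^(3 + 1) + 3 = 84  −1 ⇒ G_1=83
G_1=83  [base 3] 3^(3 + 1) + 2  →[3↦4]→  4^(4 + 1) + 2 = 1026  −1 ⇒ G_2=1025
G_2=1025  [base 4] 4^(4 + 1) + 1  →[4↦5]→  5^(5 + 1) + 1 = 15626  −1 ⇒ G_3=15625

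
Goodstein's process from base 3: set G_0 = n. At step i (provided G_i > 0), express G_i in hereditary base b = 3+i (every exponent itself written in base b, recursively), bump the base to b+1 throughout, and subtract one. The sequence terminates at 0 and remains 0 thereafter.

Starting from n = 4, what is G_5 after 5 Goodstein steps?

1

G_0=4  [base 3] 3 + 1  →[3↦4]→  4 + 1 = 5  −1 ⇒ G_1=4
G_1=4  [base 4] 4  →[4↦5]→  5 = 5  −1 ⇒ G_2=4
G_2=4  [base 5] 4  →[5↦6]→  4 = 4  −1 ⇒ G_3=3
G_3=3  [base 6] 3  →[6↦7]→  3 = 3  −1 ⇒ G_4=2
G_4=2  [base 7] 2  →[7↦8]→  2 = 2  −1 ⇒ G_5=1
G_5=1  [base 8] 1  →[8↦9]→  1 = 1  −1 ⇒ G_6=0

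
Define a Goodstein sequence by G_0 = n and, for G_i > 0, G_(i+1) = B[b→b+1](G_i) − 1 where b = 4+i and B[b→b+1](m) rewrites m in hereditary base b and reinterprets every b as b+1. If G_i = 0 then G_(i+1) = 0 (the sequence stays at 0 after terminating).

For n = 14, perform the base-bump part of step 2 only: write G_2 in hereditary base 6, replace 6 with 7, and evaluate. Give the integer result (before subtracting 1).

G_0 = 14. HB_4(14) = 3·4 + 2. Bump = 17. G_1 = 16.
G_1 = 16. HB_5(16) = 3·5 + 1. Bump = 19. G_2 = 18.

21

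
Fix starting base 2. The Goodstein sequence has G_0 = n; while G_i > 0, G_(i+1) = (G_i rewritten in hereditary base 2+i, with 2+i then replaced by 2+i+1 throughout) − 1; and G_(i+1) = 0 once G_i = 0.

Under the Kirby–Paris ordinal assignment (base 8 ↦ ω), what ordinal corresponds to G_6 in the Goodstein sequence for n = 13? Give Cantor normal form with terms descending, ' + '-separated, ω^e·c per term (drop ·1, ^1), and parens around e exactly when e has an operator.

[0] 13 ≡ 2^(2 + 1) + 2^2 + 1 (base 2). Lift 3: 109. −1: 108.
[1] 108 ≡ 3^(3 + 1) + 3^3 (base 3). Lift 4: 1280. −1: 1279.
[2] 1279 ≡ 4^(4 + 1) + 3·4^3 + 3·4^2 + 3·4 + 3 (base 4). Lift 5: 16093. −1: 16092.
[3] 16092 ≡ 5^(5 + 1) + 3·5^3 + 3·5^2 + 3·5 + 2 (base 5). Lift 6: 280712. −1: 280711.
[4] 280711 ≡ 6^(6 + 1) + 3·6^3 + 3·6^2 + 3·6 + 1 (base 6). Lift 7: 5765999. −1: 5765998.
[5] 5765998 ≡ 7^(7 + 1) + 3·7^3 + 3·7^2 + 3·7 (base 7). Lift 8: 134219480. −1: 134219479.

ω^(ω + 1) + ω^3·3 + ω^2·3 + ω·2 + 7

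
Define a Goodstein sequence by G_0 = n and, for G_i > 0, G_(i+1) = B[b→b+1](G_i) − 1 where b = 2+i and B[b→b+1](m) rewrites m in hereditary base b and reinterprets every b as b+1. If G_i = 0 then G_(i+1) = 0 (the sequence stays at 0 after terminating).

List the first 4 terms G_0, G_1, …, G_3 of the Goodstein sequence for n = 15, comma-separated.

15 —HB2→ 2^(2 + 1) + 2^2 + 2 + 1 —bump→ 3^(3 + 1) + 3^3 + 3 + 1 = 112 —(−1)→ 111
111 —HB3→ 3^(3 + 1) + 3^3 + 3 —bump→ 4^(4 + 1) + 4^4 + 4 = 1284 —(−1)→ 1283
1283 —HB4→ 4^(4 + 1) + 4^4 + 3 —bump→ 5^(5 + 1) + 5^5 + 3 = 18753 —(−1)→ 18752

15, 111, 1283, 18752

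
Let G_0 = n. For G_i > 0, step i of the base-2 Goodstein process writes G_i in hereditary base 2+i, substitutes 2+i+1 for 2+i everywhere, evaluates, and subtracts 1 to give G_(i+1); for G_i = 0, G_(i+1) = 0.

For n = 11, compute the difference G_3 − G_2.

i=0: 11 = 2^(2 + 1) + 2 + 1 (b=2); 2→3: 3^(3 + 1) + 3 + 1 = 85; 85−1 = 84
i=1: 84 = 3^(3 + 1) + 3 (b=3); 3→4: 4^(4 + 1) + 4 = 1028; 1028−1 = 1027
i=2: 1027 = 4^(4 + 1) + 3 (b=4); 4→5: 5^(5 + 1) + 3 = 15628; 15628−1 = 15627

14600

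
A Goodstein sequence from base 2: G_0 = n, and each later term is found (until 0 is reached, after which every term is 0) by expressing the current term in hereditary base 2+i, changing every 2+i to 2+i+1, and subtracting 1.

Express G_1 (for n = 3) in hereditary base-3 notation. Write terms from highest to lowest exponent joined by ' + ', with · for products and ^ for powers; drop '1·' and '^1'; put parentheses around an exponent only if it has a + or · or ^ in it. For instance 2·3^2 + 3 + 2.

[0] 3 ≡ 2 + 1 (base 2). Lift 3: 4. −1: 3.
[1] 3 ≡ 3 (base 3). Lift 4: 4. −1: 3.

3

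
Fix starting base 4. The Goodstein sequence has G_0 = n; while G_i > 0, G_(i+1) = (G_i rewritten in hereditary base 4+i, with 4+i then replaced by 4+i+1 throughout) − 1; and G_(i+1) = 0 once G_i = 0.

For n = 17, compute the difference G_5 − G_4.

G_0=17  [base 4] 4^2 + 1  →[4↦5]→  5^2 + 1 = 26  −1 ⇒ G_1=25
G_1=25  [base 5] 5^2  →[5↦6]→  6^2 = 36  −1 ⇒ G_2=35
G_2=35  [base 6] 5·6 + 5  →[6↦7]→  5·7 + 5 = 40  −1 ⇒ G_3=39
G_3=39  [base 7] 5·7 + 4  →[7↦8]→  5·8 + 4 = 44  −1 ⇒ G_4=43
G_4=43  [base 8] 5·8 + 3  →[8↦9]→  5·9 + 3 = 48  −1 ⇒ G_5=47

4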